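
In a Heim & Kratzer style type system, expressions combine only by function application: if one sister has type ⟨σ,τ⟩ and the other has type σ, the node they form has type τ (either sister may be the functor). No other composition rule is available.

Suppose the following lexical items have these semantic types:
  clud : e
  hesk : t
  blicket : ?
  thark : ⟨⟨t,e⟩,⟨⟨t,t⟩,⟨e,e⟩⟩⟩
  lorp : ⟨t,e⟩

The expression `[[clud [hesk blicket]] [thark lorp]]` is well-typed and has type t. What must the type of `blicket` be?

[[clud [hesk blicket]] [thark lorp]] must have type t. The sister [thark lorp] has type ⟨⟨t,t⟩,⟨e,e⟩⟩; that is not a function onto t, so [clud [hesk blicket]] must be the functor, of type ⟨⟨⟨t,t⟩,⟨e,e⟩⟩,t⟩.
[clud [hesk blicket]] must have type ⟨⟨⟨t,t⟩,⟨e,e⟩⟩,t⟩. The sister clud has type e; that is not a function onto ⟨⟨⟨t,t⟩,⟨e,e⟩⟩,t⟩, so [hesk blicket] must be the functor, of type ⟨e,⟨⟨⟨t,t⟩,⟨e,e⟩⟩,t⟩⟩.
[hesk blicket] must have type ⟨e,⟨⟨⟨t,t⟩,⟨e,e⟩⟩,t⟩⟩. The sister hesk has type t; that is not a function onto ⟨e,⟨⟨⟨t,t⟩,⟨e,e⟩⟩,t⟩⟩, so blicket must be the functor, of type ⟨t,⟨e,⟨⟨⟨t,t⟩,⟨e,e⟩⟩,t⟩⟩⟩.

⟨t,⟨e,⟨⟨⟨t,t⟩,⟨e,e⟩⟩,t⟩⟩⟩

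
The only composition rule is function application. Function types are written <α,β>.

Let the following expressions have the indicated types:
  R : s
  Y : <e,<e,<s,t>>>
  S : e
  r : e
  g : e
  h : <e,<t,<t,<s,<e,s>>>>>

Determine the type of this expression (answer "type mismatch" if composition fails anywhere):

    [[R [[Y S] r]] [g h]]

<t,<s,<e,s>>>

[Y S]: Y is <e,<e,<s,t>>>, S is e; result <e,<s,t>>.
[[Y S] r]: [Y S] is <e,<s,t>>, r is e; result <s,t>.
[R [[Y S] r]]: [[Y S] r] is <s,t>, R is s; result t.
[g h]: h is <e,<t,<t,<s,<e,s>>>>>, g is e; result <t,<t,<s,<e,s>>>>.
[[R [[Y S] r]] [g h]]: [g h] is <t,<t,<s,<e,s>>>>, [R [[Y S] r]] is t; result <t,<s,<e,s>>>.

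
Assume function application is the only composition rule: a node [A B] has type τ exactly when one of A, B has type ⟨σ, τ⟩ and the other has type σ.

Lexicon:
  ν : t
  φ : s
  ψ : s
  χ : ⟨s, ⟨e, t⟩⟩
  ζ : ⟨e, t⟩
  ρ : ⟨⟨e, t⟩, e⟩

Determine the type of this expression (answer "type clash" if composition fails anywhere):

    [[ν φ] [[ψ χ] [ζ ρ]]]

type clash

[ν φ]: t and s cannot combine by function application — type clash.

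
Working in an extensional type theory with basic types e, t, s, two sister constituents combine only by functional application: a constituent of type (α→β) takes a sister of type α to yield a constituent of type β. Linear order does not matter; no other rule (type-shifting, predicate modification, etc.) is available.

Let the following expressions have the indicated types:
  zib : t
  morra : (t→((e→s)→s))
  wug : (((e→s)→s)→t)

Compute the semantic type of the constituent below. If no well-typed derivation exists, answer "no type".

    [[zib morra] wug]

t

[zib morra]: (t→((e→s)→s)) applied to t yields ((e→s)→s).
[[zib morra] wug]: (((e→s)→s)→t) applied to ((e→s)→s) yields t.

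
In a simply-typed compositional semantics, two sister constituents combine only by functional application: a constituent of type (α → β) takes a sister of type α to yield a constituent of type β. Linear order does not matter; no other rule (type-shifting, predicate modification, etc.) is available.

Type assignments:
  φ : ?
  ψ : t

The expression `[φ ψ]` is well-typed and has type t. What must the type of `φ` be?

[φ ψ] is required to be t. ψ : t cannot yield t as functor, so φ : (t → t).

(t → t)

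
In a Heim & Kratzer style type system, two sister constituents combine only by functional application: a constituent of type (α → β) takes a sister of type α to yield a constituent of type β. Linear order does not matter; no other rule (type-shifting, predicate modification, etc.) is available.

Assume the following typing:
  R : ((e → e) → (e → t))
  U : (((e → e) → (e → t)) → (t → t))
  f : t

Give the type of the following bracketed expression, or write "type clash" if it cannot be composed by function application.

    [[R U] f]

[R U]: (((e → e) → (e → t)) → (t → t)) applied to ((e → e) → (e → t)) yields (t → t).
[[R U] f]: (t → t) applied to t yields t.

t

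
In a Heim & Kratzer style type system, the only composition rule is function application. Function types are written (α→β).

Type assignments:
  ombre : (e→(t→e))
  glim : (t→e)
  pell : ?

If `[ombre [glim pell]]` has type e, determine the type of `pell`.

[ombre [glim pell]] is required to be e. ombre : (e→(t→e)) cannot yield e as functor, so [glim pell] : ((e→(t→e))→e).
[glim pell] is required to be ((e→(t→e))→e). glim : (t→e) cannot yield ((e→(t→e))→e) as functor, so pell : ((t→e)→((e→(t→e))→e)).

((t→e)→((e→(t→e))→e))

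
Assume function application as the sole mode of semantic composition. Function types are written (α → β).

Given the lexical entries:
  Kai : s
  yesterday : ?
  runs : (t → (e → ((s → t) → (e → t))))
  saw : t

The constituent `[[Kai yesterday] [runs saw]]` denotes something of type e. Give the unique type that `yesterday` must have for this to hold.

At [[Kai yesterday] [runs saw]] (required: e): [runs saw] is (e → ((s → t) → (e → t))), which is not a function with range e; hence [Kai yesterday] is the functor — type ((e → ((s → t) → (e → t))) → e).
At [Kai yesterday] (required: ((e → ((s → t) → (e → t))) → e)): Kai is s, which is not a function with range ((e → ((s → t) → (e → t))) → e); hence yesterday is the functor — type (s → ((e → ((s → t) → (e → t))) → e)).

(s → ((e → ((s → t) → (e → t))) → e))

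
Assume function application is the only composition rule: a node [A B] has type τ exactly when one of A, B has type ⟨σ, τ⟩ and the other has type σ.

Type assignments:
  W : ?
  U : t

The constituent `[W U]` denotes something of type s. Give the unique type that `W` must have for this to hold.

⟨t, s⟩

At [W U] (required: s): U is t, which is not a function with range s; hence W is the functor — type ⟨t, s⟩.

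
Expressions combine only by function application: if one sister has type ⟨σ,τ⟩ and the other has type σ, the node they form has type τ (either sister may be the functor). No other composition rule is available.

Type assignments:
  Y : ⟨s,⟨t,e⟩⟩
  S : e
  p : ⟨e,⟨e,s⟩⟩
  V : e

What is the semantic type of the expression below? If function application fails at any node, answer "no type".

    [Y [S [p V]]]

⟨t,e⟩

[p V] — p of type ⟨e,⟨e,s⟩⟩ combines with V of type e: type ⟨e,s⟩.
[S [p V]] — [p V] of type ⟨e,s⟩ combines with S of type e: type s.
[Y [S [p V]]] — Y of type ⟨s,⟨t,e⟩⟩ combines with [S [p V]] of type s: type ⟨t,e⟩.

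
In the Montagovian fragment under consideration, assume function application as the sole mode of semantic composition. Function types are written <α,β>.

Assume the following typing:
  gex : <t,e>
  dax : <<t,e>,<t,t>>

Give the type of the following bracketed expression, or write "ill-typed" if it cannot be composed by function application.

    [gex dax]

At [gex dax], dax : <<t,e>,<t,t>> takes gex : <t,e>, giving <t,t>.

<t,t>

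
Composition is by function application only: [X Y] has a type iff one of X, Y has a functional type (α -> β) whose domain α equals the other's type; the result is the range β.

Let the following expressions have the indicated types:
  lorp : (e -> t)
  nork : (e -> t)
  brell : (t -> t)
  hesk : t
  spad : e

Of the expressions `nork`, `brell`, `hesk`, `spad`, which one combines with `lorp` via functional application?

nork : (e -> t) — neither side's domain matches the other.
brell : (t -> t) — neither side's domain matches the other.
hesk : t — neither side's domain matches the other.
spad — combines: lorp : (e -> t) takes spad : e as argument, giving t.

spad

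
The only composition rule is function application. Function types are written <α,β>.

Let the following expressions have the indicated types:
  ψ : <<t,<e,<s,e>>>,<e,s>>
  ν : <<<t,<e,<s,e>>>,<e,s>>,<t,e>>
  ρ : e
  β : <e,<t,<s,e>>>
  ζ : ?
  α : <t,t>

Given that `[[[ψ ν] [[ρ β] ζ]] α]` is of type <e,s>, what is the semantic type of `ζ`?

<<t,<s,e>>,<<t,e>,<<t,t>,<e,s>>>>

[[[ψ ν] [[ρ β] ζ]] α] must have type <e,s>. The sister α has type <t,t>; that is not a function onto <e,s>, so [[ψ ν] [[ρ β] ζ]] must be the functor, of type <<t,t>,<e,s>>.
[[ψ ν] [[ρ β] ζ]] must have type <<t,t>,<e,s>>. The sister [ψ ν] has type <t,e>; that is not a function onto <<t,t>,<e,s>>, so [[ρ β] ζ] must be the functor, of type <<t,e>,<<t,t>,<e,s>>>.
[[ρ β] ζ] must have type <<t,e>,<<t,t>,<e,s>>>. The sister [ρ β] has type <t,<s,e>>; that is not a function onto <<t,e>,<<t,t>,<e,s>>>, so ζ must be the functor, of type <<t,<s,e>>,<<t,e>,<<t,t>,<e,s>>>>.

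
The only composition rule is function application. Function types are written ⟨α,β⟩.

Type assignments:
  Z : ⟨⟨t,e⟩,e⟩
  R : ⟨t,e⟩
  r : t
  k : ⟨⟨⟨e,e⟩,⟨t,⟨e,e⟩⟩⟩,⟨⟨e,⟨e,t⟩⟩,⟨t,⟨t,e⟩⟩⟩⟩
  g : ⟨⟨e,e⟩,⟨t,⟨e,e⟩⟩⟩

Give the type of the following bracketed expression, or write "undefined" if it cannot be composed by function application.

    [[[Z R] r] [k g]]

undefined

At [Z R], Z : ⟨⟨t,e⟩,e⟩ takes R : ⟨t,e⟩, giving e.
[[Z R] r]: e with t — neither is a function whose domain matches the other; composition fails here.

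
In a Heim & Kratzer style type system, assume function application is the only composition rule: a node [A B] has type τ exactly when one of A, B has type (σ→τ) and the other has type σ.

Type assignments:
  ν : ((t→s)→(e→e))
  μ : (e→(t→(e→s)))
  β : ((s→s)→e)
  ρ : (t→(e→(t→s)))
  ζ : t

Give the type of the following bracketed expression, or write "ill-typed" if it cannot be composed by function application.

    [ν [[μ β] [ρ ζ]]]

ill-typed

At [μ β]: neither (e→(t→(e→s))) nor ((s→s)→e) can take the other as argument; the node is ill-typed.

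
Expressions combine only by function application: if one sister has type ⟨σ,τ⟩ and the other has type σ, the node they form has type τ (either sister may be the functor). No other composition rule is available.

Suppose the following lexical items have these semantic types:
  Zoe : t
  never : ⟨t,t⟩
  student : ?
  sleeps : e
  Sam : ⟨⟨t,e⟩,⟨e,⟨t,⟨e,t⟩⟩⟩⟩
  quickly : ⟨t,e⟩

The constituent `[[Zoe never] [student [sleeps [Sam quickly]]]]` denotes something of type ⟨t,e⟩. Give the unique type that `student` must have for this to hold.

⟨⟨t,⟨e,t⟩⟩,⟨t,⟨t,e⟩⟩⟩

[[Zoe never] [student [sleeps [Sam quickly]]]] is required to be ⟨t,e⟩. [Zoe never] : t cannot yield ⟨t,e⟩ as functor, so [student [sleeps [Sam quickly]]] : ⟨t,⟨t,e⟩⟩.
[student [sleeps [Sam quickly]]] is required to be ⟨t,⟨t,e⟩⟩. [sleeps [Sam quickly]] : ⟨t,⟨e,t⟩⟩ cannot yield ⟨t,⟨t,e⟩⟩ as functor, so student : ⟨⟨t,⟨e,t⟩⟩,⟨t,⟨t,e⟩⟩⟩.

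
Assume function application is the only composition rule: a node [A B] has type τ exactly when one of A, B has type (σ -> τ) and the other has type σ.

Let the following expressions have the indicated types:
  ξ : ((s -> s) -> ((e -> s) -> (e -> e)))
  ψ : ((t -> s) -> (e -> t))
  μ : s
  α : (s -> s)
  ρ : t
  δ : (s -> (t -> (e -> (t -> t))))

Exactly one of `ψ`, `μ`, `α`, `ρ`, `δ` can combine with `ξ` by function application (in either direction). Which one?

α

ψ : ((t -> s) -> (e -> t)) — neither side's domain matches the other.
μ : s — neither side's domain matches the other.
α — combines: ξ : ((s -> s) -> ((e -> s) -> (e -> e))) takes α : (s -> s) as argument, giving ((e -> s) -> (e -> e)).
ρ : t — neither side's domain matches the other.
δ : (s -> (t -> (e -> (t -> t)))) — neither side's domain matches the other.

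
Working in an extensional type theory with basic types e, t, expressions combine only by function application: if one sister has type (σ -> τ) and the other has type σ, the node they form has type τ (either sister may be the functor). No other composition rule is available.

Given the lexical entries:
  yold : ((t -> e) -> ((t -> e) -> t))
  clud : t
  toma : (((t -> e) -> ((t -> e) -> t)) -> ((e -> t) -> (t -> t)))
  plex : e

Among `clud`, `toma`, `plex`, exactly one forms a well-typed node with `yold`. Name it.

toma

clud : t — no; yold wants (t -> e), and clud wants nothing (atomic).
toma — combines: toma : (((t -> e) -> ((t -> e) -> t)) -> ((e -> t) -> (t -> t))) takes yold : ((t -> e) -> ((t -> e) -> t)) as argument, giving ((e -> t) -> (t -> t)).
plex : e — no; yold wants (t -> e), and plex wants nothing (atomic).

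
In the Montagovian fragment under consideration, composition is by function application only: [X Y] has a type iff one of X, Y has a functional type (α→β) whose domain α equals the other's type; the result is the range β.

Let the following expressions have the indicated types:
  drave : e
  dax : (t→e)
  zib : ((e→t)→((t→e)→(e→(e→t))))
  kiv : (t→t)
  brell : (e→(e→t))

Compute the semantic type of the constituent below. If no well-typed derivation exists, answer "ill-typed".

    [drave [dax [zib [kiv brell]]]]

ill-typed

[kiv brell]: (t→t) with (e→(e→t)) — neither is a function whose domain matches the other; composition fails here.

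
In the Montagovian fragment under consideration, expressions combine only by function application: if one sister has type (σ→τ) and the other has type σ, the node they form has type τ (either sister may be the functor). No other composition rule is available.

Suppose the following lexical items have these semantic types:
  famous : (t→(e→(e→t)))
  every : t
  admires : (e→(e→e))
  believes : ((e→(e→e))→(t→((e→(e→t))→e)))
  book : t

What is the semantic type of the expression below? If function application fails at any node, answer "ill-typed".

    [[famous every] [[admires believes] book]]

e

[famous every]: famous is (t→(e→(e→t))), every is t; result (e→(e→t)).
[admires believes]: believes is ((e→(e→e))→(t→((e→(e→t))→e))), admires is (e→(e→e)); result (t→((e→(e→t))→e)).
[[admires believes] book]: [admires believes] is (t→((e→(e→t))→e)), book is t; result ((e→(e→t))→e).
[[famous every] [[admires believes] book]]: [[admires believes] book] is ((e→(e→t))→e), [famous every] is (e→(e→t)); result e.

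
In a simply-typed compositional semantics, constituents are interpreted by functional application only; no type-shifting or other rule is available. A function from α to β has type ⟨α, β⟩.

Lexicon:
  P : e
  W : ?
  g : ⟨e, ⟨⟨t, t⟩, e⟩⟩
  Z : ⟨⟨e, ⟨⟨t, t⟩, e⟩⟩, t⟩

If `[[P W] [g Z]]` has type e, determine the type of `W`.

⟨e, ⟨t, e⟩⟩

[[P W] [g Z]] is required to be e. [g Z] : t cannot yield e as functor, so [P W] : ⟨t, e⟩.
[P W] is required to be ⟨t, e⟩. P : e cannot yield ⟨t, e⟩ as functor, so W : ⟨e, ⟨t, e⟩⟩.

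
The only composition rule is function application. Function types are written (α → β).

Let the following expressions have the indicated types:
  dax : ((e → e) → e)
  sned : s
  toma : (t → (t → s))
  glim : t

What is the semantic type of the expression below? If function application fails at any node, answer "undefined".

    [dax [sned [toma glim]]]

undefined

At [toma glim], toma : (t → (t → s)) takes glim : t, giving (t → s).
[sned [toma glim]]: s with (t → s) — neither is a function whose domain matches the other; composition fails here.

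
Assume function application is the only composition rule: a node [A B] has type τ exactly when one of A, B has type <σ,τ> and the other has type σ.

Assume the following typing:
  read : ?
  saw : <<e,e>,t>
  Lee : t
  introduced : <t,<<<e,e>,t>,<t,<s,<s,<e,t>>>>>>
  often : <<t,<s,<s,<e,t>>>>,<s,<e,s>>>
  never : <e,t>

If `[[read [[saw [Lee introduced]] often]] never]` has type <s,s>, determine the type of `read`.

For [[read [[saw [Lee introduced]] often]] never] to have type <s,s> with never of type <e,t>, [read [[saw [Lee introduced]] often]] must be the function: [read [[saw [Lee introduced]] often]] : <<e,t>,<s,s>>.
For [read [[saw [Lee introduced]] often]] to have type <<e,t>,<s,s>> with [[saw [Lee introduced]] often] of type <s,<e,s>>, read must be the function: read : <<s,<e,s>>,<<e,t>,<s,s>>>.

<<s,<e,s>>,<<e,t>,<s,s>>>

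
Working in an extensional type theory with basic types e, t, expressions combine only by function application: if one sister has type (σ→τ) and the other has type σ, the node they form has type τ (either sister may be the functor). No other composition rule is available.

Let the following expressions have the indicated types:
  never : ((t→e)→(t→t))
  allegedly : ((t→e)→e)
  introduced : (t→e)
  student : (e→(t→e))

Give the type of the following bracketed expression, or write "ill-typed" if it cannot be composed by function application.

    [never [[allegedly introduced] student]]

(t→t)

[allegedly introduced]: allegedly is ((t→e)→e), introduced is (t→e); result e.
[[allegedly introduced] student]: student is (e→(t→e)), [allegedly introduced] is e; result (t→e).
[never [[allegedly introduced] student]]: never is ((t→e)→(t→t)), [[allegedly introduced] student] is (t→e); result (t→t).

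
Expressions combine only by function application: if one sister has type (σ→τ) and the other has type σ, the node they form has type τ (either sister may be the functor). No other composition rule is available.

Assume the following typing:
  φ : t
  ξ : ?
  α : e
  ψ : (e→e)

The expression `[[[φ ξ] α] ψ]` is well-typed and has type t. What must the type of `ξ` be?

(t→(e→((e→e)→t)))

At [[[φ ξ] α] ψ] (required: t): ψ is (e→e), which is not a function with range t; hence [[φ ξ] α] is the functor — type ((e→e)→t).
At [[φ ξ] α] (required: ((e→e)→t)): α is e, which is not a function with range ((e→e)→t); hence [φ ξ] is the functor — type (e→((e→e)→t)).
At [φ ξ] (required: (e→((e→e)→t))): φ is t, which is not a function with range (e→((e→e)→t)); hence ξ is the functor — type (t→(e→((e→e)→t))).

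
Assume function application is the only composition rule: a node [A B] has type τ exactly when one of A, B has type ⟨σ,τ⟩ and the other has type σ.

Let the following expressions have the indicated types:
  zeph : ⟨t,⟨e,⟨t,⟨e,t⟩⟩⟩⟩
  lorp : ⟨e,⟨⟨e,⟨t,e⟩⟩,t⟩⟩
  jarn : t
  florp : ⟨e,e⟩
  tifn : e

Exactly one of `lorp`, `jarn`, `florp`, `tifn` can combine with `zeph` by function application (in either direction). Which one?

lorp : ⟨e,⟨⟨e,⟨t,e⟩⟩,t⟩⟩ — no; zeph wants t, and lorp wants e.
jarn — combines: zeph : ⟨t,⟨e,⟨t,⟨e,t⟩⟩⟩⟩ takes jarn : t as argument, giving ⟨e,⟨t,⟨e,t⟩⟩⟩.
florp : ⟨e,e⟩ — no; zeph wants t, and florp wants e.
tifn : e — no; zeph wants t, and tifn wants nothing (atomic).

jarn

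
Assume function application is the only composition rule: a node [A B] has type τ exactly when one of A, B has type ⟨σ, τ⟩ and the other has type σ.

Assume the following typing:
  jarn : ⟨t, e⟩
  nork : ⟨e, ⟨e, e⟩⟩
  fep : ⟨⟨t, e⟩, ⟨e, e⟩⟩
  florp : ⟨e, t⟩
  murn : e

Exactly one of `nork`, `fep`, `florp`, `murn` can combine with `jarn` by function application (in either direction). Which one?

fep

nork : ⟨e, ⟨e, e⟩⟩ — jarn needs t; nork needs e; neither fits.
fep — combines: fep : ⟨⟨t, e⟩, ⟨e, e⟩⟩ takes jarn : ⟨t, e⟩ as argument, giving ⟨e, e⟩.
florp : ⟨e, t⟩ — jarn needs t; florp needs e; neither fits.
murn : e — jarn needs t; murn needs nothing (atomic); neither fits.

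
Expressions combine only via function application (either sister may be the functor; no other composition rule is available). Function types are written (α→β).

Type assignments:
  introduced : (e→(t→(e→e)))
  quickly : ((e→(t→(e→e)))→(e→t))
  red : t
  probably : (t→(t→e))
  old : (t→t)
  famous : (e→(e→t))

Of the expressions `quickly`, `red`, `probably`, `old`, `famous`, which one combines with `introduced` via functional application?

quickly — combines: quickly : ((e→(t→(e→e)))→(e→t)) takes introduced : (e→(t→(e→e))) as argument, giving (e→t).
red : t — no; introduced wants e, and red wants nothing (atomic).
probably : (t→(t→e)) — no; introduced wants e, and probably wants t.
old : (t→t) — no; introduced wants e, and old wants t.
famous : (e→(e→t)) — no; introduced wants e, and famous wants e.

quickly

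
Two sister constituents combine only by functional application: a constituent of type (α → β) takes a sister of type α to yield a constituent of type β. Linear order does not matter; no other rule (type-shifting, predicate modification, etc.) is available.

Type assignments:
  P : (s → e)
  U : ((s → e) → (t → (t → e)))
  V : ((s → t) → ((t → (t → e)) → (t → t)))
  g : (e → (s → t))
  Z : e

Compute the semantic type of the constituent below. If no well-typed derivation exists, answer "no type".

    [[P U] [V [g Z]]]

[P U]: U is ((s → e) → (t → (t → e))), P is (s → e); result (t → (t → e)).
[g Z]: g is (e → (s → t)), Z is e; result (s → t).
[V [g Z]]: V is ((s → t) → ((t → (t → e)) → (t → t))), [g Z] is (s → t); result ((t → (t → e)) → (t → t)).
[[P U] [V [g Z]]]: [V [g Z]] is ((t → (t → e)) → (t → t)), [P U] is (t → (t → e)); result (t → t).

(t → t)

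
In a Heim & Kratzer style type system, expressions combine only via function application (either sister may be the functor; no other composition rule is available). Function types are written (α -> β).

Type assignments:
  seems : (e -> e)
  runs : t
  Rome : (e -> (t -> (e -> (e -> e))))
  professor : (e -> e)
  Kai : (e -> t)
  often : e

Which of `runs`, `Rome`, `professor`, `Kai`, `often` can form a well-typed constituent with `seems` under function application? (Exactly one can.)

runs : t — neither side's domain matches the other.
Rome : (e -> (t -> (e -> (e -> e)))) — neither side's domain matches the other.
professor : (e -> e) — neither side's domain matches the other.
Kai : (e -> t) — neither side's domain matches the other.
often — combines: seems : (e -> e) takes often : e as argument, giving e.

often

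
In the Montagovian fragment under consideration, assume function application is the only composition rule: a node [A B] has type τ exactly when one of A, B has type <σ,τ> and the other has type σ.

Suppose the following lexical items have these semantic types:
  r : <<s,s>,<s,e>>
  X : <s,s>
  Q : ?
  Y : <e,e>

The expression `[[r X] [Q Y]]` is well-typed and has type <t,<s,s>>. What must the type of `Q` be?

At [[r X] [Q Y]] (required: <t,<s,s>>): [r X] is <s,e>, which is not a function with range <t,<s,s>>; hence [Q Y] is the functor — type <<s,e>,<t,<s,s>>>.
At [Q Y] (required: <<s,e>,<t,<s,s>>>): Y is <e,e>, which is not a function with range <<s,e>,<t,<s,s>>>; hence Q is the functor — type <<e,e>,<<s,e>,<t,<s,s>>>>.

<<e,e>,<<s,e>,<t,<s,s>>>>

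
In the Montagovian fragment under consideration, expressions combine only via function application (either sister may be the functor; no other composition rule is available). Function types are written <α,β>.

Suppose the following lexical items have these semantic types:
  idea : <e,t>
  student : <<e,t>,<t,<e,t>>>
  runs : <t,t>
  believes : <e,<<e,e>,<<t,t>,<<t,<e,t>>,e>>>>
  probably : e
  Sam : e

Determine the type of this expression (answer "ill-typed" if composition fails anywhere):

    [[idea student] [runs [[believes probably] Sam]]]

ill-typed

[idea student]: functor student : <<e,t>,<t,<e,t>>>, argument idea : <e,t>; result <t,<e,t>>.
[believes probably]: functor believes : <e,<<e,e>,<<t,t>,<<t,<e,t>>,e>>>>, argument probably : e; result <<e,e>,<<t,t>,<<t,<e,t>>,e>>>.
At [[believes probably] Sam]: neither <<e,e>,<<t,t>,<<t,<e,t>>,e>>> nor e can take the other as argument; the node is ill-typed.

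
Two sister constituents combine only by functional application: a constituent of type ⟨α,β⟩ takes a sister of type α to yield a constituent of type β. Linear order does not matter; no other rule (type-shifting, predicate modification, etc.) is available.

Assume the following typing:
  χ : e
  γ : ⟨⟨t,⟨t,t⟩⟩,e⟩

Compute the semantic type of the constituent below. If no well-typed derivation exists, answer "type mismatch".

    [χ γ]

At [χ γ]: neither e nor ⟨⟨t,⟨t,t⟩⟩,e⟩ can take the other as argument; the node is ill-typed.

type mismatch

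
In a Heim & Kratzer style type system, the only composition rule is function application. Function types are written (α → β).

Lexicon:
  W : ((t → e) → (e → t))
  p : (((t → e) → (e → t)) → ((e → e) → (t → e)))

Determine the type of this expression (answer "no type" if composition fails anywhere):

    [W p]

((e → e) → (t → e))

[W p]: functor p : (((t → e) → (e → t)) → ((e → e) → (t → e))), argument W : ((t → e) → (e → t)); result ((e → e) → (t → e)).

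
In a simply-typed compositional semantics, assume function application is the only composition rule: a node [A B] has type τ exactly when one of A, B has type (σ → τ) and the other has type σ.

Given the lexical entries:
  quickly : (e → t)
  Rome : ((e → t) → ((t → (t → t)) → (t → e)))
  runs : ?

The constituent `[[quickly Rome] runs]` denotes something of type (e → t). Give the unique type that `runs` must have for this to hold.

For [[quickly Rome] runs] to have type (e → t) with [quickly Rome] of type ((t → (t → t)) → (t → e)), runs must be the function: runs : (((t → (t → t)) → (t → e)) → (e → t)).

(((t → (t → t)) → (t → e)) → (e → t))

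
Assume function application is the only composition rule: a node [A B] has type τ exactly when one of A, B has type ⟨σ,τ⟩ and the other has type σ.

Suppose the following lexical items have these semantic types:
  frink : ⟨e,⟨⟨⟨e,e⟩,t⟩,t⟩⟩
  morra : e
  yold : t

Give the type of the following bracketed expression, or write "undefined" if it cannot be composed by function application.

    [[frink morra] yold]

undefined

At [frink morra], frink : ⟨e,⟨⟨⟨e,e⟩,t⟩,t⟩⟩ takes morra : e, giving ⟨⟨⟨e,e⟩,t⟩,t⟩.
At [[frink morra] yold]: neither ⟨⟨⟨e,e⟩,t⟩,t⟩ nor t can take the other as argument; the node is ill-typed.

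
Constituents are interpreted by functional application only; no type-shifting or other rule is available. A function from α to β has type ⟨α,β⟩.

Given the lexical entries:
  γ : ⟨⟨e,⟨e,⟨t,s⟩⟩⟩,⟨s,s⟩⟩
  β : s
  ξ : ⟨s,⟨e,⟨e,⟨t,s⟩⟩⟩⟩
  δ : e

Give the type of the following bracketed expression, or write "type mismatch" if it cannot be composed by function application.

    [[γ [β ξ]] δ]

type mismatch

[β ξ]: ⟨s,⟨e,⟨e,⟨t,s⟩⟩⟩⟩ applied to s yields ⟨e,⟨e,⟨t,s⟩⟩⟩.
[γ [β ξ]]: ⟨⟨e,⟨e,⟨t,s⟩⟩⟩,⟨s,s⟩⟩ applied to ⟨e,⟨e,⟨t,s⟩⟩⟩ yields ⟨s,s⟩.
At [[γ [β ξ]] δ]: neither ⟨s,s⟩ nor e can take the other as argument; the node is ill-typed.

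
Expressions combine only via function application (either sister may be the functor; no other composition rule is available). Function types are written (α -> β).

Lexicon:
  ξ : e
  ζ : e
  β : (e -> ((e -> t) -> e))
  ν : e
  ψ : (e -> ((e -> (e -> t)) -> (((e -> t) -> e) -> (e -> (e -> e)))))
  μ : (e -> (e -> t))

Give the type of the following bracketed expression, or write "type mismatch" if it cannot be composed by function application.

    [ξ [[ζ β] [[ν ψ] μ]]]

(e -> e)

[ζ β]: β is (e -> ((e -> t) -> e)), ζ is e; result ((e -> t) -> e).
[ν ψ]: ψ is (e -> ((e -> (e -> t)) -> (((e -> t) -> e) -> (e -> (e -> e))))), ν is e; result ((e -> (e -> t)) -> (((e -> t) -> e) -> (e -> (e -> e)))).
[[ν ψ] μ]: [ν ψ] is ((e -> (e -> t)) -> (((e -> t) -> e) -> (e -> (e -> e)))), μ is (e -> (e -> t)); result (((e -> t) -> e) -> (e -> (e -> e))).
[[ζ β] [[ν ψ] μ]]: [[ν ψ] μ] is (((e -> t) -> e) -> (e -> (e -> e))), [ζ β] is ((e -> t) -> e); result (e -> (e -> e)).
[ξ [[ζ β] [[ν ψ] μ]]]: [[ζ β] [[ν ψ] μ]] is (e -> (e -> e)), ξ is e; result (e -> e).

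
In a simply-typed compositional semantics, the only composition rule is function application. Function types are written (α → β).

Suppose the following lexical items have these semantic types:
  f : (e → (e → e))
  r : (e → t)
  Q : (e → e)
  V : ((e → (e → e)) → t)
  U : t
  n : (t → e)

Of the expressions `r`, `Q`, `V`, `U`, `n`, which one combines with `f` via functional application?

r : (e → t) — neither side's domain matches the other.
Q : (e → e) — neither side's domain matches the other.
V — combines: V : ((e → (e → e)) → t) takes f : (e → (e → e)) as argument, giving t.
U : t — neither side's domain matches the other.
n : (t → e) — neither side's domain matches the other.

V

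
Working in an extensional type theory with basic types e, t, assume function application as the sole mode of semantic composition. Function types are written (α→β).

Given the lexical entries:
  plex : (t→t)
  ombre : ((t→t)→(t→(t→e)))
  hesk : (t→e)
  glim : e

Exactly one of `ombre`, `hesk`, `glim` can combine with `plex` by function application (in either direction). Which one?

ombre — combines: ombre : ((t→t)→(t→(t→e))) takes plex : (t→t) as argument, giving (t→(t→e)).
hesk : (t→e) — no; plex wants t, and hesk wants t.
glim : e — no; plex wants t, and glim wants nothing (atomic).

ombre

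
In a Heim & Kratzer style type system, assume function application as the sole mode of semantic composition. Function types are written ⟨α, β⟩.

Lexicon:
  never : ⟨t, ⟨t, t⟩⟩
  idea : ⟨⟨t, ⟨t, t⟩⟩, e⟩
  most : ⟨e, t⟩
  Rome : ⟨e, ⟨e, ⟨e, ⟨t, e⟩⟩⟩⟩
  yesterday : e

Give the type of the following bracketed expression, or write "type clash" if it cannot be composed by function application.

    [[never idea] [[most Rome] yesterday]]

type clash

[never idea] — idea of type ⟨⟨t, ⟨t, t⟩⟩, e⟩ combines with never of type ⟨t, ⟨t, t⟩⟩: type e.
[most Rome]: ⟨e, t⟩ with ⟨e, ⟨e, ⟨e, ⟨t, e⟩⟩⟩⟩ — neither is a function whose domain matches the other; composition fails here.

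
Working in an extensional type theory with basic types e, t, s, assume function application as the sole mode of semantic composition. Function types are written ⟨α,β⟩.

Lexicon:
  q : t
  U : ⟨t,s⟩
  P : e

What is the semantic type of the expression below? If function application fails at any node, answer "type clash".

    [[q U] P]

[q U]: ⟨t,s⟩ applied to t yields s.
At [[q U] P]: neither s nor e can take the other as argument; the node is ill-typed.

type clash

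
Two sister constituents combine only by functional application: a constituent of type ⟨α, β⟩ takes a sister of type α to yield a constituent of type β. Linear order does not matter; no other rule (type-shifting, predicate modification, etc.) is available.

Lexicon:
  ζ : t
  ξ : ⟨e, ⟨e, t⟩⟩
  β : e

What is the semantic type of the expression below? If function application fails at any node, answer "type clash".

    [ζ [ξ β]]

type clash

At [ξ β], ξ : ⟨e, ⟨e, t⟩⟩ takes β : e, giving ⟨e, t⟩.
[ζ [ξ β]]: t and ⟨e, t⟩ cannot combine by function application — type clash.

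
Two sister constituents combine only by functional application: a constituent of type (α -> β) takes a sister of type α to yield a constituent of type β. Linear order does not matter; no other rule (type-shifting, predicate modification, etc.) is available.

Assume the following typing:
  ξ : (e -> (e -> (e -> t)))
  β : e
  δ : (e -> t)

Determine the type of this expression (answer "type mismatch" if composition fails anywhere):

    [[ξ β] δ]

type mismatch

[ξ β] — ξ of type (e -> (e -> (e -> t))) combines with β of type e: type (e -> (e -> t)).
[[ξ β] δ]: (e -> (e -> t)) with (e -> t) — neither is a function whose domain matches the other; composition fails here.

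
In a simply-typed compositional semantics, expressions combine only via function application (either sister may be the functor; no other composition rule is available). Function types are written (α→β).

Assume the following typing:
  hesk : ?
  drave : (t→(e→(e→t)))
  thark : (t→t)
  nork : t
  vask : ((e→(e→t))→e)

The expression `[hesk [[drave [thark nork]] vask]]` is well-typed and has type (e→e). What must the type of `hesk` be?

(e→(e→e))

At [hesk [[drave [thark nork]] vask]] (required: (e→e)): [[drave [thark nork]] vask] is e, which is not a function with range (e→e); hence hesk is the functor — type (e→(e→e)).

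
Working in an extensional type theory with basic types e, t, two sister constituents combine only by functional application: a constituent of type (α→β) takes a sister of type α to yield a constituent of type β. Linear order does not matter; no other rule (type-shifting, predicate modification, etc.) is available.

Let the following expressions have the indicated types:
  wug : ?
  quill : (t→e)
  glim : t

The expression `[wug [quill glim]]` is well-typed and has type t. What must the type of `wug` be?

(e→t)

[wug [quill glim]] is required to be t. [quill glim] : e cannot yield t as functor, so wug : (e→t).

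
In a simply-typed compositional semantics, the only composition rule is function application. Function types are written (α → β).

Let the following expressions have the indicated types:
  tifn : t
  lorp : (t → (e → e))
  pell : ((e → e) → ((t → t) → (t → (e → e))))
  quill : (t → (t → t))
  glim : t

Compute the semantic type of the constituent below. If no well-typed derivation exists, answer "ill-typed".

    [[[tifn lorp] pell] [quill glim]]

(t → (e → e))

[tifn lorp] — lorp of type (t → (e → e)) combines with tifn of type t: type (e → e).
[[tifn lorp] pell] — pell of type ((e → e) → ((t → t) → (t → (e → e)))) combines with [tifn lorp] of type (e → e): type ((t → t) → (t → (e → e))).
[quill glim] — quill of type (t → (t → t)) combines with glim of type t: type (t → t).
[[[tifn lorp] pell] [quill glim]] — [[tifn lorp] pell] of type ((t → t) → (t → (e → e))) combines with [quill glim] of type (t → t): type (t → (e → e)).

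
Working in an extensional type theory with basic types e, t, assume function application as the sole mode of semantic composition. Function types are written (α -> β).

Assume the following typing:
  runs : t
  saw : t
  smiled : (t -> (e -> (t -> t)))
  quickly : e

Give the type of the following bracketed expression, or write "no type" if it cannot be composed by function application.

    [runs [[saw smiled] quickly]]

At [saw smiled], smiled : (t -> (e -> (t -> t))) takes saw : t, giving (e -> (t -> t)).
At [[saw smiled] quickly], [saw smiled] : (e -> (t -> t)) takes quickly : e, giving (t -> t).
At [runs [[saw smiled] quickly]], [[saw smiled] quickly] : (t -> t) takes runs : t, giving t.

t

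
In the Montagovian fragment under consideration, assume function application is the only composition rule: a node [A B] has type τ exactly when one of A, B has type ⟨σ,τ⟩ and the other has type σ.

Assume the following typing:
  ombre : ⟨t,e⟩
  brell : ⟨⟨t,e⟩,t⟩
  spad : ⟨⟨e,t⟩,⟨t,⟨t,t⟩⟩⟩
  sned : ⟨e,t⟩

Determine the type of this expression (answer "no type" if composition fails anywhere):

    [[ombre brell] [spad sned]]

⟨t,t⟩

[ombre brell]: brell is ⟨⟨t,e⟩,t⟩, ombre is ⟨t,e⟩; result t.
[spad sned]: spad is ⟨⟨e,t⟩,⟨t,⟨t,t⟩⟩⟩, sned is ⟨e,t⟩; result ⟨t,⟨t,t⟩⟩.
[[ombre brell] [spad sned]]: [spad sned] is ⟨t,⟨t,t⟩⟩, [ombre brell] is t; result ⟨t,t⟩.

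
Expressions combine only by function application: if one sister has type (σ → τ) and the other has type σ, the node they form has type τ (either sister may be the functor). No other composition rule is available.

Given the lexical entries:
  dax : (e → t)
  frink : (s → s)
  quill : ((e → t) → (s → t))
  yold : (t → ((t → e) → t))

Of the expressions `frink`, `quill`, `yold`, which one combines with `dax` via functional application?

quill

frink : (s → s) — neither side's domain matches the other.
quill — combines: quill : ((e → t) → (s → t)) takes dax : (e → t) as argument, giving (s → t).
yold : (t → ((t → e) → t)) — neither side's domain matches the other.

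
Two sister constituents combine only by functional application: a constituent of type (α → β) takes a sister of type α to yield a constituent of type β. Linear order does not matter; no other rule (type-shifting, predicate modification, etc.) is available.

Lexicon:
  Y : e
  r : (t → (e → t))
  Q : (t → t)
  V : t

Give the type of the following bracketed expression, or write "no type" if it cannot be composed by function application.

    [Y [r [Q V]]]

At [Q V], Q : (t → t) takes V : t, giving t.
At [r [Q V]], r : (t → (e → t)) takes [Q V] : t, giving (e → t).
At [Y [r [Q V]]], [r [Q V]] : (e → t) takes Y : e, giving t.

t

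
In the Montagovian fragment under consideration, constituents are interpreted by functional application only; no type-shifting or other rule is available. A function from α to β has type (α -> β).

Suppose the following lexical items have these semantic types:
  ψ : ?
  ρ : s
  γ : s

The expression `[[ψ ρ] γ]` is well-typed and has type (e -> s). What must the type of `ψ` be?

[[ψ ρ] γ] is required to be (e -> s). γ : s cannot yield (e -> s) as functor, so [ψ ρ] : (s -> (e -> s)).
[ψ ρ] is required to be (s -> (e -> s)). ρ : s cannot yield (s -> (e -> s)) as functor, so ψ : (s -> (s -> (e -> s))).

(s -> (s -> (e -> s)))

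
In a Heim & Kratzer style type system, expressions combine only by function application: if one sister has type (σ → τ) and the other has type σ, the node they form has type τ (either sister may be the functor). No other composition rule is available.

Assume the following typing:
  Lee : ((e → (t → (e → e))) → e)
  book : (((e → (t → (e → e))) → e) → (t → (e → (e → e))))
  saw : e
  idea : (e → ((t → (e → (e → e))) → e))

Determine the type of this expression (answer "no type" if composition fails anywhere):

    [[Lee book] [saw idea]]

At [Lee book], book : (((e → (t → (e → e))) → e) → (t → (e → (e → e)))) takes Lee : ((e → (t → (e → e))) → e), giving (t → (e → (e → e))).
At [saw idea], idea : (e → ((t → (e → (e → e))) → e)) takes saw : e, giving ((t → (e → (e → e))) → e).
At [[Lee book] [saw idea]], [saw idea] : ((t → (e → (e → e))) → e) takes [Lee book] : (t → (e → (e → e))), giving e.

e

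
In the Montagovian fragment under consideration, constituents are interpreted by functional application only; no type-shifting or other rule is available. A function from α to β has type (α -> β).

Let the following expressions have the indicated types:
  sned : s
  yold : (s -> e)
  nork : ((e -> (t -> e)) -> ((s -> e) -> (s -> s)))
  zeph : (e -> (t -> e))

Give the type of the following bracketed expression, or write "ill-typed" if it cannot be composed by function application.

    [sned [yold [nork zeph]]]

[nork zeph]: functor nork : ((e -> (t -> e)) -> ((s -> e) -> (s -> s))), argument zeph : (e -> (t -> e)); result ((s -> e) -> (s -> s)).
[yold [nork zeph]]: functor [nork zeph] : ((s -> e) -> (s -> s)), argument yold : (s -> e); result (s -> s).
[sned [yold [nork zeph]]]: functor [yold [nork zeph]] : (s -> s), argument sned : s; result s.

s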